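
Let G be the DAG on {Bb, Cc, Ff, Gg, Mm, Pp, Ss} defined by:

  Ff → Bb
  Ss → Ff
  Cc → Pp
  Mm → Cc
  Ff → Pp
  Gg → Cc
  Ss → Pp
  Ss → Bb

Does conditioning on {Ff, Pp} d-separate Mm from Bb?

We examine all 4 paths between Mm and Bb:
Path 1: Mm → Cc → Pp ← Ss → Ff → Bb
  Ff is a chain here and Ff is conditioned on, so the path is blocked at Ff.
Path 2: Mm → Cc → Pp ← Ss → Bb
  Cc is a chain and Cc is not conditioned on; Pp is a collider and Pp is conditioned on, which opens it; Ss is a fork and Ss is not conditioned on — no node blocks this path, so it is active.
Path 3: Mm → Cc → Pp ← Ff ← Ss → Bb
  Ff is a chain here and Ff is conditioned on, so the path is blocked at Ff.
Path 4: Mm → Cc → Pp ← Ff → Bb
  Ff is a fork here and Ff is conditioned on, so the path is blocked at Ff.
Since the path Mm → Cc → Pp ← Ss → Bb is active, Mm and Bb are not d-separated given {Ff, Pp}.

No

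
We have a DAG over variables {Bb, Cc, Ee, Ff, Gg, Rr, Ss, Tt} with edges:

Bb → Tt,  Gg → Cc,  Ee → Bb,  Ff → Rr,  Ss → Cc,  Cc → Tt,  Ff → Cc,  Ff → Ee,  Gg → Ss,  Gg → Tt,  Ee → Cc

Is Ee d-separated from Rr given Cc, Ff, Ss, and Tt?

We examine all 5 paths between Ee and Rr:
Path 1: Ee ← Ff → Rr
  Ff is a fork here and Ff is conditioned on, so the path is blocked at Ff.
Path 2: Ee → Cc ← Ff → Rr
  Ff is a fork here and Ff is conditioned on, so the path is blocked at Ff.
Path 3: Ee → Bb → Tt ← Cc ← Ff → Rr
  Cc is a chain here and Cc is conditioned on, so the path is blocked at Cc.
Path 4: Ee → Bb → Tt ← Gg → Ss → Cc ← Ff → Rr
  Ss is a chain here and Ss is conditioned on, so the path is blocked at Ss.
Path 5: Ee → Bb → Tt ← Gg → Cc ← Ff → Rr
  Ff is a fork here and Ff is conditioned on, so the path is blocked at Ff.
Every path is blocked, so Ee and Rr are d-separated given {Cc, Ff, Ss, Tt}.

Yes — Ee and Rr are d-separated given {Cc, Ff, Ss, Tt}.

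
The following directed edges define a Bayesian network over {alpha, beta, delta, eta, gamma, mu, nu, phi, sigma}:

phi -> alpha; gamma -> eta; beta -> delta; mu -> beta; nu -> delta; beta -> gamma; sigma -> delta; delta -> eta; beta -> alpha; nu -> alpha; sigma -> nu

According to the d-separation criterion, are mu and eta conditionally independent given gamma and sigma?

Enumerating the 4 paths from mu to eta and testing each for blocking by {gamma, sigma}:
Path 1: mu → beta → delta → eta
  beta is a chain and beta is not conditioned on; delta is a chain and delta is not conditioned on — no node blocks this path, so it is active.
Path 2: mu → beta → alpha ← nu → delta → eta
  alpha is a collider here and neither alpha nor any of its descendants is conditioned on, so the collider stays closed — the path is blocked at alpha.
Path 3: mu → beta → alpha ← nu ← sigma → delta → eta
  alpha is a collider here and neither alpha nor any of its descendants is conditioned on, so the collider stays closed — the path is blocked at alpha.
Path 4: mu → beta → gamma → eta
  gamma is a chain here and gamma is conditioned on, so the path is blocked at gamma.
Because an active path exists, mu and eta are not d-separated.

No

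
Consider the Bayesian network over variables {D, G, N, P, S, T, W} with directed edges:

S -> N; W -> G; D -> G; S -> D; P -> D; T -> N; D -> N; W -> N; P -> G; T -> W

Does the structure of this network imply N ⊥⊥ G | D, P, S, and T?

No — N and G are not d-separated given {D, P, S, T}.

Enumerating the 6 paths from N to G and testing each for blocking by {D, P, S, T}:
  1. N ← W → G — W:fork[open] ⇒ active
  2. N ← S → D ← P → G — S:fork[blocks]; D:collider[open]; P:fork[blocks] ⇒ blocked
  3. N ← S → D → G — S:fork[blocks]; D:chain[blocks] ⇒ blocked
  4. N ← T → W → G — T:fork[blocks]; W:chain[open] ⇒ blocked
  5. N ← D ← P → G — D:chain[blocks]; P:fork[blocks] ⇒ blocked
  6. N ← D → G — D:fork[blocks] ⇒ blocked
Since the path N ← W → G is active, N and G are not d-separated given {D, P, S, T}.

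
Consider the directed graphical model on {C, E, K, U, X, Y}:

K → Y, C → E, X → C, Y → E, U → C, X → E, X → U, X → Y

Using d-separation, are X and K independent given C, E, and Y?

No

We examine all 4 paths between X and K:
Path 1: X → U → C → E ← Y ← K
  C is a chain here and C is conditioned on, so the path is blocked at C.
Path 2: X → C → E ← Y ← K
  C is a chain here and C is conditioned on, so the path is blocked at C.
Path 3: X → Y ← K
  Y is a collider and Y is conditioned on, which opens it — no node blocks this path, so it is active.
Path 4: X → E ← Y ← K
  Y is a chain here and Y is conditioned on, so the path is blocked at Y.
Since the path X → Y ← K is active, X and K are not d-separated given {C, E, Y}.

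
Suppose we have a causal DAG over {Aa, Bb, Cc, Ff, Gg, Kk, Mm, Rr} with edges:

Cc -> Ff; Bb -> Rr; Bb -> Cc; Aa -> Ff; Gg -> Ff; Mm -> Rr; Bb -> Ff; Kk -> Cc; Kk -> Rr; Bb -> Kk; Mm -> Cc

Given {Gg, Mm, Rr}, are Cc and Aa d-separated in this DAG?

6 paths connect Cc and Aa; each must be blocked for d-separation to hold:
  1. Cc ← Kk ← Bb → Ff ← Aa — Kk:chain[open]; Bb:fork[open]; Ff:collider[blocks] ⇒ blocked
  2. Cc ← Kk → Rr ← Bb → Ff ← Aa — Kk:fork[open]; Rr:collider[open]; Bb:fork[open]; Ff:collider[blocks] ⇒ blocked
  3. Cc → Ff ← Aa — Ff:collider[blocks] ⇒ blocked
  4. Cc ← Bb → Ff ← Aa — Bb:fork[open]; Ff:collider[blocks] ⇒ blocked
  5. Cc ← Mm → Rr ← Kk ← Bb → Ff ← Aa — Mm:fork[blocks]; Rr:collider[open]; Kk:chain[open]; Bb:fork[open]; Ff:collider[blocks] ⇒ blocked
  6. Cc ← Mm → Rr ← Bb → Ff ← Aa — Mm:fork[blocks]; Rr:collider[open]; Bb:fork[open]; Ff:collider[blocks] ⇒ blocked
Every path is blocked, so Cc and Aa are d-separated given {Gg, Mm, Rr}.

Yes — Cc and Aa are d-separated given {Gg, Mm, Rr}.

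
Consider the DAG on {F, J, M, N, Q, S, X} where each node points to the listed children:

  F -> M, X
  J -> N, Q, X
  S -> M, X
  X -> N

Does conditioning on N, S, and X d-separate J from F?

No

4 paths connect J and F; each must be blocked for d-separation to hold:
Path 1: J → X ← S → M ← F
  S is a fork here and S is conditioned on, so the path is blocked at S.
Path 2: J → X ← F
  X is a collider and X is conditioned on, which opens it — no node blocks this path, so it is active.
Path 3: J → N ← X ← S → M ← F
  X is a chain here and X is conditioned on, so the path is blocked at X.
Path 4: J → N ← X ← F
  X is a chain here and X is conditioned on, so the path is blocked at X.
At least one path is unblocked, so d-separation fails.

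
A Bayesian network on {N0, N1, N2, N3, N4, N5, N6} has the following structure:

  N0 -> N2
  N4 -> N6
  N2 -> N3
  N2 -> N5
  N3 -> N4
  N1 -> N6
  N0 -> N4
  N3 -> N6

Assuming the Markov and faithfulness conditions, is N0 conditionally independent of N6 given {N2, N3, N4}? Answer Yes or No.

Yes

4 paths connect N0 and N6; each must be blocked for d-separation to hold:
Path 1: N0 → N2 → N3 → N6
  N2 is a chain here and N2 is conditioned on, so the path is blocked at N2.
Path 2: N0 → N2 → N3 → N4 → N6
  N2 is a chain here and N2 is conditioned on, so the path is blocked at N2.
Path 3: N0 → N4 ← N3 → N6
  N3 is a fork here and N3 is conditioned on, so the path is blocked at N3.
Path 4: N0 → N4 → N6
  N4 is a chain here and N4 is conditioned on, so the path is blocked at N4.
Since every path is blocked, d-separation holds.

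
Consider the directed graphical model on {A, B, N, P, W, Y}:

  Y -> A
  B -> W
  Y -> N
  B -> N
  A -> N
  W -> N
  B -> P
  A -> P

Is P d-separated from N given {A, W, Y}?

We examine all 4 paths between P and N:
  1. P ← B → W → N — B:fork[open]; W:chain[blocks] ⇒ blocked
  2. P ← B → N — B:fork[open] ⇒ active
  3. P ← A → N — A:fork[blocks] ⇒ blocked
  4. P ← A ← Y → N — A:chain[blocks]; Y:fork[blocks] ⇒ blocked
At least one path is unblocked, so d-separation fails.

No — P and N are not d-separated given {A, W, Y}.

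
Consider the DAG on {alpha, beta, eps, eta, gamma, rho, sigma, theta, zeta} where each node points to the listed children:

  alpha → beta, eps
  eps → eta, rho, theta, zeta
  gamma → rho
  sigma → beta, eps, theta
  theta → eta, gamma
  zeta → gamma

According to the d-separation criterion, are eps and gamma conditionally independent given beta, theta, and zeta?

Enumerating the 6 paths from eps to gamma and testing each for blocking by {beta, theta, zeta}:
  1. eps → zeta → gamma — zeta:chain[blocks] ⇒ blocked
  2. eps ← alpha → beta ← sigma → theta → gamma — alpha:fork[open]; beta:collider[open]; sigma:fork[open]; theta:chain[blocks] ⇒ blocked
  3. eps → theta → gamma — theta:chain[blocks] ⇒ blocked
  4. eps ← sigma → theta → gamma — sigma:fork[open]; theta:chain[blocks] ⇒ blocked
  5. eps → rho ← gamma — rho:collider[blocks] ⇒ blocked
  6. eps → eta ← theta → gamma — eta:collider[blocks]; theta:fork[blocks] ⇒ blocked
Since every path is blocked, d-separation holds.

Yes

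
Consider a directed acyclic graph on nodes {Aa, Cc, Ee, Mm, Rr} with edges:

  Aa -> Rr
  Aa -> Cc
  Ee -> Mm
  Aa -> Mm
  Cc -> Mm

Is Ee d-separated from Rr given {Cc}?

Enumerating the 2 paths from Ee to Rr and testing each for blocking by {Cc}:
  1. Ee → Mm ← Cc ← Aa → Rr — Mm:collider[blocks]; Cc:chain[blocks]; Aa:fork[open] ⇒ blocked
  2. Ee → Mm ← Aa → Rr — Mm:collider[blocks]; Aa:fork[open] ⇒ blocked
Since every path is blocked, d-separation holds.

Yes — Ee and Rr are d-separated given {Cc}.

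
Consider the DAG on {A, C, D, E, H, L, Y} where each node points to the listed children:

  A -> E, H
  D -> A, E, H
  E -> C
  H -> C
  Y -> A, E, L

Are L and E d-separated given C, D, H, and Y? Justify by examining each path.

Yes

Enumerating the 6 paths from L to E and testing each for blocking by {C, D, H, Y}:
Path 1: L ← Y → E
  Y is a fork here and Y is conditioned on, so the path is blocked at Y.
Path 2: L ← Y → A → H → C ← E
  Y is a fork here and Y is conditioned on, so the path is blocked at Y.
Path 3: L ← Y → A → H ← D → E
  Y is a fork here and Y is conditioned on, so the path is blocked at Y.
Path 4: L ← Y → A → E
  Y is a fork here and Y is conditioned on, so the path is blocked at Y.
Path 5: L ← Y → A ← D → H → C ← E
  Y is a fork here and Y is conditioned on, so the path is blocked at Y.
Path 6: L ← Y → A ← D → E
  Y is a fork here and Y is conditioned on, so the path is blocked at Y.
Since every path is blocked, d-separation holds.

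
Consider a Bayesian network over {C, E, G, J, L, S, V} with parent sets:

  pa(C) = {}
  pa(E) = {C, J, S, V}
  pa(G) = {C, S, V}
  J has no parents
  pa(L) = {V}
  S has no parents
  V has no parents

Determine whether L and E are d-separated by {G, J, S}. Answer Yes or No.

No

There are 3 undirected paths between L and E; checking each against the conditioning set {G, J, S}:
  1. L ← V → G ← S → E — V:fork[open]; G:collider[open]; S:fork[blocks] ⇒ blocked
  2. L ← V → G ← C → E — V:fork[open]; G:collider[open]; C:fork[open] ⇒ active
  3. L ← V → E — V:fork[open] ⇒ active
Since the path L ← V → G ← C → E is active, L and E are not d-separated given {G, J, S}.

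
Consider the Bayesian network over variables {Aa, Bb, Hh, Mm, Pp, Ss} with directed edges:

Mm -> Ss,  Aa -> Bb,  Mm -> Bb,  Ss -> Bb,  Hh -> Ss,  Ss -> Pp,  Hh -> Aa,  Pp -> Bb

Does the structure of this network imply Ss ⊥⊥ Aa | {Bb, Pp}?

No

Enumerating the 4 paths from Ss to Aa and testing each for blocking by {Bb, Pp}:
  1. Ss ← Hh → Aa — Hh:fork[open] ⇒ active
  2. Ss ← Mm → Bb ← Aa — Mm:fork[open]; Bb:collider[open] ⇒ active
  3. Ss → Pp → Bb ← Aa — Pp:chain[blocks]; Bb:collider[open] ⇒ blocked
  4. Ss → Bb ← Aa — Bb:collider[open] ⇒ active
Because an active path exists, Ss and Aa are not d-separated.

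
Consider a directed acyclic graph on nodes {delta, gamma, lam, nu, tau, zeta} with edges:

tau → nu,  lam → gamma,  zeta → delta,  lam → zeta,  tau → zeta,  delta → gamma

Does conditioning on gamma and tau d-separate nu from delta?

Yes

We examine all 2 paths between nu and delta:
  1. nu ← tau → zeta ← lam → gamma ← delta — tau:fork[blocks]; zeta:collider[open]; lam:fork[open]; gamma:collider[open] ⇒ blocked
  2. nu ← tau → zeta → delta — tau:fork[blocks]; zeta:chain[open] ⇒ blocked
All paths are blocked; nu ⊥ delta | {gamma, tau} holds.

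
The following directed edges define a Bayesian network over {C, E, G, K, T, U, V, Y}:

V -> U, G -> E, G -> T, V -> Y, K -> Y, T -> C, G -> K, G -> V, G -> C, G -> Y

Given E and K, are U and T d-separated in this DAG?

No — U and T are not d-separated given {E, K}.

Enumerating the 6 paths from U to T and testing each for blocking by {E, K}:
Path 1: U ← V ← G → T
  V is a chain and V is not conditioned on; G is a fork and G is not conditioned on — no node blocks this path, so it is active.
Path 2: U ← V ← G → C ← T
  C is a collider here and neither C nor any of its descendants is conditioned on, so the collider stays closed — the path is blocked at C.
Path 3: U ← V → Y ← G → T
  Y is a collider here and neither Y nor any of its descendants is conditioned on, so the collider stays closed — the path is blocked at Y.
Path 4: U ← V → Y ← G → C ← T
  Y is a collider here and neither Y nor any of its descendants is conditioned on, so the collider stays closed — the path is blocked at Y.
Path 5: U ← V → Y ← K ← G → T
  Y is a collider here and neither Y nor any of its descendants is conditioned on, so the collider stays closed — the path is blocked at Y.
Path 6: U ← V → Y ← K ← G → C ← T
  Y is a collider here and neither Y nor any of its descendants is conditioned on, so the collider stays closed — the path is blocked at Y.
At least one path is unblocked, so d-separation fails.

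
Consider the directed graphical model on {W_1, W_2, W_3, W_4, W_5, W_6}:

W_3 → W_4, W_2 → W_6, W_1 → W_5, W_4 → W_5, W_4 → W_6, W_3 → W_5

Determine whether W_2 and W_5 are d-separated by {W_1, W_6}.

There are 2 undirected paths between W_2 and W_5; checking each against the conditioning set {W_1, W_6}:
  1. W_2 → W_6 ← W_4 → W_5 — W_6:collider[open]; W_4:fork[open] ⇒ active
  2. W_2 → W_6 ← W_4 ← W_3 → W_5 — W_6:collider[open]; W_4:chain[open]; W_3:fork[open] ⇒ active
Since the path W_2 → W_6 ← W_4 → W_5 is active, W_2 and W_5 are not d-separated given {W_1, W_6}.

No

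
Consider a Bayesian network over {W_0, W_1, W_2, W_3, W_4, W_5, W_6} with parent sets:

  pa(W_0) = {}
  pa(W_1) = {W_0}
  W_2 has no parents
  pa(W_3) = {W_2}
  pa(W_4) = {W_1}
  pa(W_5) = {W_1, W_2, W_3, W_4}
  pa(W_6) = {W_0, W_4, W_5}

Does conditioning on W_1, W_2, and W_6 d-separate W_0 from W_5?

6 paths connect W_0 and W_5; each must be blocked for d-separation to hold:
Path 1: W_0 → W_6 ← W_4 ← W_1 → W_5
  W_1 is a fork here and W_1 is conditioned on, so the path is blocked at W_1.
Path 2: W_0 → W_6 ← W_4 → W_5
  W_6 is a collider and W_6 is conditioned on, which opens it; W_4 is a fork and W_4 is not conditioned on — no node blocks this path, so it is active.
Path 3: W_0 → W_6 ← W_5
  W_6 is a collider and W_6 is conditioned on, which opens it — no node blocks this path, so it is active.
Path 4: W_0 → W_1 → W_4 → W_6 ← W_5
  W_1 is a chain here and W_1 is conditioned on, so the path is blocked at W_1.
Path 5: W_0 → W_1 → W_4 → W_5
  W_1 is a chain here and W_1 is conditioned on, so the path is blocked at W_1.
Path 6: W_0 → W_1 → W_5
  W_1 is a chain here and W_1 is conditioned on, so the path is blocked at W_1.
At least one path is unblocked, so d-separation fails.

No — W_0 and W_5 are not d-separated given {W_1, W_2, W_6}.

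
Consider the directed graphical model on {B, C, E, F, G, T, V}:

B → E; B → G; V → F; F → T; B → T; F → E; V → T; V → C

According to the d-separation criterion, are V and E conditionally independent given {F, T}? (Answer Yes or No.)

No

4 paths connect V and E; each must be blocked for d-separation to hold:
Path 1: V → F → E
  F is a chain here and F is conditioned on, so the path is blocked at F.
Path 2: V → F → T ← B → E
  F is a chain here and F is conditioned on, so the path is blocked at F.
Path 3: V → T ← F → E
  F is a fork here and F is conditioned on, so the path is blocked at F.
Path 4: V → T ← B → E
  T is a collider and T is conditioned on, which opens it; B is a fork and B is not conditioned on — no node blocks this path, so it is active.
Because an active path exists, V and E are not d-separated.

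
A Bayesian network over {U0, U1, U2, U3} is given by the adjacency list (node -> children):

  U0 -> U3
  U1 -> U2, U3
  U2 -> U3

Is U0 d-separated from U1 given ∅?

Yes

We examine all 2 paths between U0 and U1:
Path 1: U0 → U3 ← U2 ← U1
  U3 is a collider here and neither U3 nor any of its descendants is conditioned on, so the collider stays closed — the path is blocked at U3.
Path 2: U0 → U3 ← U1
  U3 is a collider here and neither U3 nor any of its descendants is conditioned on, so the collider stays closed — the path is blocked at U3.
Since every path is blocked, d-separation holds.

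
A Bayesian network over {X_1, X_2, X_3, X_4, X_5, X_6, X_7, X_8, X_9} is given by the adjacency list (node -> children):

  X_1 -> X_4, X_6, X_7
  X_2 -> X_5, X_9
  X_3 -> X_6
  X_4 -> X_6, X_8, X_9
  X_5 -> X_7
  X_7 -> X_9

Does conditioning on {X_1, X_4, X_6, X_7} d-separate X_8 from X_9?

There are 5 undirected paths between X_8 and X_9; checking each against the conditioning set {X_1, X_4, X_6, X_7}:
  1. X_8 ← X_4 → X_9 — X_4:fork[blocks] ⇒ blocked
  2. X_8 ← X_4 → X_6 ← X_1 → X_7 → X_9 — X_4:fork[blocks]; X_6:collider[open]; X_1:fork[blocks]; X_7:chain[blocks] ⇒ blocked
  3. X_8 ← X_4 → X_6 ← X_1 → X_7 ← X_5 ← X_2 → X_9 — X_4:fork[blocks]; X_6:collider[open]; X_1:fork[blocks]; X_7:collider[open]; X_5:chain[open]; X_2:fork[open] ⇒ blocked
  4. X_8 ← X_4 ← X_1 → X_7 → X_9 — X_4:chain[blocks]; X_1:fork[blocks]; X_7:chain[blocks] ⇒ blocked
  5. X_8 ← X_4 ← X_1 → X_7 ← X_5 ← X_2 → X_9 — X_4:chain[blocks]; X_1:fork[blocks]; X_7:collider[open]; X_5:chain[open]; X_2:fork[open] ⇒ blocked
All paths are blocked; X_8 ⊥ X_9 | {X_1, X_4, X_6, X_7} holds.

Yes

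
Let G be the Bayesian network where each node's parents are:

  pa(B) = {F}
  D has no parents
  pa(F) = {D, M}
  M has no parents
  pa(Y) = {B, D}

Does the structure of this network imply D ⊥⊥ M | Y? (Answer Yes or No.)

We examine all 2 paths between D and M:
Path 1: D → Y ← B ← F ← M
  Y is a collider and Y is conditioned on, which opens it; B is a chain and B is not conditioned on; F is a chain and F is not conditioned on — no node blocks this path, so it is active.
Path 2: D → F ← M
  F is a collider and its descendant Y is conditioned on, which opens it — no node blocks this path, so it is active.
Since the path D → Y ← B ← F ← M is active, D and M are not d-separated given {Y}.

No — D and M are not d-separated given {Y}.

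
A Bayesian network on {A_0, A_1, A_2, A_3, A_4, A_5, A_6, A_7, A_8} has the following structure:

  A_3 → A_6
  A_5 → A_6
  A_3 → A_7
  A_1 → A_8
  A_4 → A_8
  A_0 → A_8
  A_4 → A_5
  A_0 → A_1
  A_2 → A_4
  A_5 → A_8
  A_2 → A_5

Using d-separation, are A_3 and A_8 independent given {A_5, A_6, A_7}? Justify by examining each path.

Yes

3 paths connect A_3 and A_8; each must be blocked for d-separation to hold:
  1. A_3 → A_6 ← A_5 ← A_4 → A_8 — A_6:collider[open]; A_5:chain[blocks]; A_4:fork[open] ⇒ blocked
  2. A_3 → A_6 ← A_5 ← A_2 → A_4 → A_8 — A_6:collider[open]; A_5:chain[blocks]; A_2:fork[open]; A_4:chain[open] ⇒ blocked
  3. A_3 → A_6 ← A_5 → A_8 — A_6:collider[open]; A_5:fork[blocks] ⇒ blocked
Since every path is blocked, d-separation holds.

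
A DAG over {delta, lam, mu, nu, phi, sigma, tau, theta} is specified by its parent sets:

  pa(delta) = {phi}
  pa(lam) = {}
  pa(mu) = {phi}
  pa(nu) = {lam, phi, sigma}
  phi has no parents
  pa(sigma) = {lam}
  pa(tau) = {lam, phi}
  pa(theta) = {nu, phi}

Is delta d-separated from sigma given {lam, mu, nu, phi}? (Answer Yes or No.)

There are 6 undirected paths between delta and sigma; checking each against the conditioning set {lam, mu, nu, phi}:
Path 1: delta ← phi → theta ← nu ← sigma
  phi is a fork here and phi is conditioned on, so the path is blocked at phi.
Path 2: delta ← phi → theta ← nu ← lam → sigma
  phi is a fork here and phi is conditioned on, so the path is blocked at phi.
Path 3: delta ← phi → nu ← sigma
  phi is a fork here and phi is conditioned on, so the path is blocked at phi.
Path 4: delta ← phi → nu ← lam → sigma
  phi is a fork here and phi is conditioned on, so the path is blocked at phi.
Path 5: delta ← phi → tau ← lam → sigma
  phi is a fork here and phi is conditioned on, so the path is blocked at phi.
Path 6: delta ← phi → tau ← lam → nu ← sigma
  phi is a fork here and phi is conditioned on, so the path is blocked at phi.
Since every path is blocked, d-separation holds.

Yes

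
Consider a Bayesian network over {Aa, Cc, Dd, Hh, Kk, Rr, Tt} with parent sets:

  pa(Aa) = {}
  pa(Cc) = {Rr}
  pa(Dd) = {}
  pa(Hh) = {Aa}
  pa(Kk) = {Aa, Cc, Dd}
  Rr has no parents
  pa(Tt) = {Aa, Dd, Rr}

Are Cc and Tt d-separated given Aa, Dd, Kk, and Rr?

Yes

Enumerating the 3 paths from Cc to Tt and testing each for blocking by {Aa, Dd, Kk, Rr}:
Path 1: Cc ← Rr → Tt
  Rr is a fork here and Rr is conditioned on, so the path is blocked at Rr.
Path 2: Cc → Kk ← Dd → Tt
  Dd is a fork here and Dd is conditioned on, so the path is blocked at Dd.
Path 3: Cc → Kk ← Aa → Tt
  Aa is a fork here and Aa is conditioned on, so the path is blocked at Aa.
All paths are blocked; Cc ⊥ Tt | {Aa, Dd, Kk, Rr} holds.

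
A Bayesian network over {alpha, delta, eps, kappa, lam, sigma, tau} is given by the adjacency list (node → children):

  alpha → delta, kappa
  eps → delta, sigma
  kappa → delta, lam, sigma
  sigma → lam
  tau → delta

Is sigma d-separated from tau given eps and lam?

Yes — sigma and tau are d-separated given {eps, lam}.

Enumerating the 5 paths from sigma to tau and testing each for blocking by {eps, lam}:
Path 1: sigma → lam ← kappa → delta ← tau
  delta is a collider here and neither delta nor any of its descendants is conditioned on, so the collider stays closed — the path is blocked at delta.
Path 2: sigma → lam ← kappa ← alpha → delta ← tau
  delta is a collider here and neither delta nor any of its descendants is conditioned on, so the collider stays closed — the path is blocked at delta.
Path 3: sigma ← kappa → delta ← tau
  delta is a collider here and neither delta nor any of its descendants is conditioned on, so the collider stays closed — the path is blocked at delta.
Path 4: sigma ← kappa ← alpha → delta ← tau
  delta is a collider here and neither delta nor any of its descendants is conditioned on, so the collider stays closed — the path is blocked at delta.
Path 5: sigma ← eps → delta ← tau
  eps is a fork here and eps is conditioned on, so the path is blocked at eps.
Since every path is blocked, d-separation holds.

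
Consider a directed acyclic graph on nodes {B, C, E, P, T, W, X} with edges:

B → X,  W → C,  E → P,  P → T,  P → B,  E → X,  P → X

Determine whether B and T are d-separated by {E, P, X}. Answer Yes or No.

There are 3 undirected paths between B and T; checking each against the conditioning set {E, P, X}:
Path 1: B ← P → T
  P is a fork here and P is conditioned on, so the path is blocked at P.
Path 2: B → X ← P → T
  P is a fork here and P is conditioned on, so the path is blocked at P.
Path 3: B → X ← E → P → T
  E is a fork here and E is conditioned on, so the path is blocked at E.
Every path is blocked, so B and T are d-separated given {E, P, X}.

Yes — B and T are d-separated given {E, P, X}.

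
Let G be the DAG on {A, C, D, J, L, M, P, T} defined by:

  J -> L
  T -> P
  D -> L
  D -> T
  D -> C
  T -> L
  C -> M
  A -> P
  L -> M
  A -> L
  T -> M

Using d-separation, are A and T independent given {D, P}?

No

6 paths connect A and T; each must be blocked for d-separation to hold:
Path 1: A → P ← T
  P is a collider and P is conditioned on, which opens it — no node blocks this path, so it is active.
Path 2: A → L ← D → C → M ← T
  L is a collider here and neither L nor any of its descendants is conditioned on, so the collider stays closed — the path is blocked at L.
Path 3: A → L ← D → T
  L is a collider here and neither L nor any of its descendants is conditioned on, so the collider stays closed — the path is blocked at L.
Path 4: A → L → M ← C ← D → T
  M is a collider here and neither M nor any of its descendants is conditioned on, so the collider stays closed — the path is blocked at M.
Path 5: A → L → M ← T
  M is a collider here and neither M nor any of its descendants is conditioned on, so the collider stays closed — the path is blocked at M.
Path 6: A → L ← T
  L is a collider here and neither L nor any of its descendants is conditioned on, so the collider stays closed — the path is blocked at L.
Because an active path exists, A and T are not d-separated.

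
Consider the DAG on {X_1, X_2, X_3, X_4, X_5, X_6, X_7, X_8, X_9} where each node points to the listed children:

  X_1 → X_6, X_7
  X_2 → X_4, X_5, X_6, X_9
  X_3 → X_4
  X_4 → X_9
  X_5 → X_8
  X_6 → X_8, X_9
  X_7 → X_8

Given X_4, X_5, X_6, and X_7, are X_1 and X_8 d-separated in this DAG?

Yes — X_1 and X_8 are d-separated given {X_4, X_5, X_6, X_7}.

We examine all 5 paths between X_1 and X_8:
  1. X_1 → X_6 → X_8 — X_6:chain[blocks] ⇒ blocked
  2. X_1 → X_6 → X_9 ← X_2 → X_5 → X_8 — X_6:chain[blocks]; X_9:collider[blocks]; X_2:fork[open]; X_5:chain[blocks] ⇒ blocked
  3. X_1 → X_6 → X_9 ← X_4 ← X_2 → X_5 → X_8 — X_6:chain[blocks]; X_9:collider[blocks]; X_4:chain[blocks]; X_2:fork[open]; X_5:chain[blocks] ⇒ blocked
  4. X_1 → X_6 ← X_2 → X_5 → X_8 — X_6:collider[open]; X_2:fork[open]; X_5:chain[blocks] ⇒ blocked
  5. X_1 → X_7 → X_8 — X_7:chain[blocks] ⇒ blocked
Every path is blocked, so X_1 and X_8 are d-separated given {X_4, X_5, X_6, X_7}.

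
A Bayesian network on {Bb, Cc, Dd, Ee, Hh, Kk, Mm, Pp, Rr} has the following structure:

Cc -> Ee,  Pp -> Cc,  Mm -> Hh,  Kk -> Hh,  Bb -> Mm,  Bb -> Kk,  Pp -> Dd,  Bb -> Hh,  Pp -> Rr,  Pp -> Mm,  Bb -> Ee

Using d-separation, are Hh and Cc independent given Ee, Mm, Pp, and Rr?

No

We examine all 6 paths between Hh and Cc:
  1. Hh ← Bb → Mm ← Pp → Cc — Bb:fork[open]; Mm:collider[open]; Pp:fork[blocks] ⇒ blocked
  2. Hh ← Bb → Ee ← Cc — Bb:fork[open]; Ee:collider[open] ⇒ active
  3. Hh ← Mm ← Bb → Ee ← Cc — Mm:chain[blocks]; Bb:fork[open]; Ee:collider[open] ⇒ blocked
  4. Hh ← Mm ← Pp → Cc — Mm:chain[blocks]; Pp:fork[blocks] ⇒ blocked
  5. Hh ← Kk ← Bb → Mm ← Pp → Cc — Kk:chain[open]; Bb:fork[open]; Mm:collider[open]; Pp:fork[blocks] ⇒ blocked
  6. Hh ← Kk ← Bb → Ee ← Cc — Kk:chain[open]; Bb:fork[open]; Ee:collider[open] ⇒ active
Since the path Hh ← Bb → Ee ← Cc is active, Hh and Cc are not d-separated given {Ee, Mm, Pp, Rr}.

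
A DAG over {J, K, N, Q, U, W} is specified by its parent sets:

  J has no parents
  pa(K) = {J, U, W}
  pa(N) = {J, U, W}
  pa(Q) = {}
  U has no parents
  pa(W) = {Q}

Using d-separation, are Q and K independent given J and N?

Enumerating the 3 paths from Q to K and testing each for blocking by {J, N}:
  1. Q → W → K — W:chain[open] ⇒ active
  2. Q → W → N ← J → K — W:chain[open]; N:collider[open]; J:fork[blocks] ⇒ blocked
  3. Q → W → N ← U → K — W:chain[open]; N:collider[open]; U:fork[open] ⇒ active
Since the path Q → W → K is active, Q and K are not d-separated given {J, N}.

No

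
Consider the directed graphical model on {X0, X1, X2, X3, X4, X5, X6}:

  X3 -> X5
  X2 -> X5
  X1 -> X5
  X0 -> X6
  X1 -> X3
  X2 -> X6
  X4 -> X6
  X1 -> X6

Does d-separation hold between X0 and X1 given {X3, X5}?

There are 3 undirected paths between X0 and X1; checking each against the conditioning set {X3, X5}:
  1. X0 → X6 ← X1 — X6:collider[blocks] ⇒ blocked
  2. X0 → X6 ← X2 → X5 ← X1 — X6:collider[blocks]; X2:fork[open]; X5:collider[open] ⇒ blocked
  3. X0 → X6 ← X2 → X5 ← X3 ← X1 — X6:collider[blocks]; X2:fork[open]; X5:collider[open]; X3:chain[blocks] ⇒ blocked
Since every path is blocked, d-separation holds.

Yes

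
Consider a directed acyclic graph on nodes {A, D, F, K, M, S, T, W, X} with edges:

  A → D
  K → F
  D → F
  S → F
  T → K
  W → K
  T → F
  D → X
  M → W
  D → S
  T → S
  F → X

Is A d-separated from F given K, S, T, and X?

No

There are 5 undirected paths between A and F; checking each against the conditioning set {K, S, T, X}:
Path 1: A → D → X ← F
  D is a chain and D is not conditioned on; X is a collider and X is conditioned on, which opens it — no node blocks this path, so it is active.
Path 2: A → D → S → F
  S is a chain here and S is conditioned on, so the path is blocked at S.
Path 3: A → D → S ← T → K → F
  T is a fork here and T is conditioned on, so the path is blocked at T.
Path 4: A → D → S ← T → F
  T is a fork here and T is conditioned on, so the path is blocked at T.
Path 5: A → D → F
  D is a chain and D is not conditioned on — no node blocks this path, so it is active.
Since the path A → D → X ← F is active, A and F are not d-separated given {K, S, T, X}.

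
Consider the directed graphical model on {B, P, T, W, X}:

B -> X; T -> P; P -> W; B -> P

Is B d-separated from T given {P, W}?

There is one path between B and T:
  1. B → P ← T — P:collider[open] ⇒ active
Because an active path exists, B and T are not d-separated.

No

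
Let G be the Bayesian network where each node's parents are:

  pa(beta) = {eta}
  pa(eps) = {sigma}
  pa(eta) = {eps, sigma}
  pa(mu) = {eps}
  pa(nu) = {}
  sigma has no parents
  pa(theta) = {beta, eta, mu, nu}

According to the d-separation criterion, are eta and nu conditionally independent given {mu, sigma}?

Yes — eta and nu are d-separated given {mu, sigma}.

4 paths connect eta and nu; each must be blocked for d-separation to hold:
  1. eta ← eps → mu → theta ← nu — eps:fork[open]; mu:chain[blocks]; theta:collider[blocks] ⇒ blocked
  2. eta → theta ← nu — theta:collider[blocks] ⇒ blocked
  3. eta ← sigma → eps → mu → theta ← nu — sigma:fork[blocks]; eps:chain[open]; mu:chain[blocks]; theta:collider[blocks] ⇒ blocked
  4. eta → beta → theta ← nu — beta:chain[open]; theta:collider[blocks] ⇒ blocked
Since every path is blocked, d-separation holds.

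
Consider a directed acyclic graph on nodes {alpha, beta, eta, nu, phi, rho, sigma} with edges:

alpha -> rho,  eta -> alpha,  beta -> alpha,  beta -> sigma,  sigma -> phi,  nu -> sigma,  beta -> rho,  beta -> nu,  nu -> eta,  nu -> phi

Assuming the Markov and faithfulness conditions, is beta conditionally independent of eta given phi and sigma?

Enumerating the 5 paths from beta to eta and testing each for blocking by {phi, sigma}:
Path 1: beta → alpha ← eta
  alpha is a collider here and neither alpha nor any of its descendants is conditioned on, so the collider stays closed — the path is blocked at alpha.
Path 2: beta → sigma ← nu → eta
  sigma is a collider and sigma is conditioned on, which opens it; nu is a fork and nu is not conditioned on — no node blocks this path, so it is active.
Path 3: beta → sigma → phi ← nu → eta
  sigma is a chain here and sigma is conditioned on, so the path is blocked at sigma.
Path 4: beta → nu → eta
  nu is a chain and nu is not conditioned on — no node blocks this path, so it is active.
Path 5: beta → rho ← alpha ← eta
  rho is a collider here and neither rho nor any of its descendants is conditioned on, so the collider stays closed — the path is blocked at rho.
Because an active path exists, beta and eta are not d-separated.

No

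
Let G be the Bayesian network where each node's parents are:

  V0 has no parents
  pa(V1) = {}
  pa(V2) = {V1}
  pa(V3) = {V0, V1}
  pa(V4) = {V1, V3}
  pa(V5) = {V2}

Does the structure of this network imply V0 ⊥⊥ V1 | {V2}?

Yes

2 paths connect V0 and V1; each must be blocked for d-separation to hold:
Path 1: V0 → V3 → V4 ← V1
  V4 is a collider here and neither V4 nor any of its descendants is conditioned on, so the collider stays closed — the path is blocked at V4.
Path 2: V0 → V3 ← V1
  V3 is a collider here and neither V3 nor any of its descendants is conditioned on, so the collider stays closed — the path is blocked at V3.
Every path is blocked, so V0 and V1 are d-separated given {V2}.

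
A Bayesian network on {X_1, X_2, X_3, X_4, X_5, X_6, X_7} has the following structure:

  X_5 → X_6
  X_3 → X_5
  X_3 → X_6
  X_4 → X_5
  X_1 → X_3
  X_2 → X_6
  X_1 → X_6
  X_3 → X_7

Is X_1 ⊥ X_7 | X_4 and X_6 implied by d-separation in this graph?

No

3 paths connect X_1 and X_7; each must be blocked for d-separation to hold:
Path 1: X_1 → X_6 ← X_3 → X_7
  X_6 is a collider and X_6 is conditioned on, which opens it; X_3 is a fork and X_3 is not conditioned on — no node blocks this path, so it is active.
Path 2: X_1 → X_6 ← X_5 ← X_3 → X_7
  X_6 is a collider and X_6 is conditioned on, which opens it; X_5 is a chain and X_5 is not conditioned on; X_3 is a fork and X_3 is not conditioned on — no node blocks this path, so it is active.
Path 3: X_1 → X_3 → X_7
  X_3 is a chain and X_3 is not conditioned on — no node blocks this path, so it is active.
Since the path X_1 → X_6 ← X_3 → X_7 is active, X_1 and X_7 are not d-separated given {X_4, X_6}.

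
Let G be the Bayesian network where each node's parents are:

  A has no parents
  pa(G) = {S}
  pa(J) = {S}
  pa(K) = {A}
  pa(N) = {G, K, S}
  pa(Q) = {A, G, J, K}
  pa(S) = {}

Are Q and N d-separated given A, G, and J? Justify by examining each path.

No

We examine all 6 paths between Q and N:
Path 1: Q ← K → N
  K is a fork and K is not conditioned on — no node blocks this path, so it is active.
Path 2: Q ← J ← S → N
  J is a chain here and J is conditioned on, so the path is blocked at J.
Path 3: Q ← J ← S → G → N
  J is a chain here and J is conditioned on, so the path is blocked at J.
Path 4: Q ← G → N
  G is a fork here and G is conditioned on, so the path is blocked at G.
Path 5: Q ← G ← S → N
  G is a chain here and G is conditioned on, so the path is blocked at G.
Path 6: Q ← A → K → N
  A is a fork here and A is conditioned on, so the path is blocked at A.
Because an active path exists, Q and N are not d-separated.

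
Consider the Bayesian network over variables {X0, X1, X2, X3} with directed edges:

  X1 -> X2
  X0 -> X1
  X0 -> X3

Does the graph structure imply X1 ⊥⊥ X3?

The only undirected path from X1 to X3 is:
Path 1: X1 ← X0 → X3
  X0 is a fork and X0 is not conditioned on — no node blocks this path, so it is active.
At least one path is unblocked, so d-separation fails.

No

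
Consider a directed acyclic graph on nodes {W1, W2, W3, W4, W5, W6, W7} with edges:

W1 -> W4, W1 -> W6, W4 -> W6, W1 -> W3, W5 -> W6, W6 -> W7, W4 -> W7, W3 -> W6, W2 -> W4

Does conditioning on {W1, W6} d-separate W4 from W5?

4 paths connect W4 and W5; each must be blocked for d-separation to hold:
  1. W4 → W6 ← W5 — W6:collider[open] ⇒ active
  2. W4 → W7 ← W6 ← W5 — W7:collider[blocks]; W6:chain[blocks] ⇒ blocked
  3. W4 ← W1 → W6 ← W5 — W1:fork[blocks]; W6:collider[open] ⇒ blocked
  4. W4 ← W1 → W3 → W6 ← W5 — W1:fork[blocks]; W3:chain[open]; W6:collider[open] ⇒ blocked
Since the path W4 → W6 ← W5 is active, W4 and W5 are not d-separated given {W1, W6}.

No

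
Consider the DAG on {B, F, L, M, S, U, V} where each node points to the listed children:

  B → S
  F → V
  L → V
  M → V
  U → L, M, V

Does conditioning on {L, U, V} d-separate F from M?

No

3 paths connect F and M; each must be blocked for d-separation to hold:
Path 1: F → V ← M
  V is a collider and V is conditioned on, which opens it — no node blocks this path, so it is active.
Path 2: F → V ← L ← U → M
  L is a chain here and L is conditioned on, so the path is blocked at L.
Path 3: F → V ← U → M
  U is a fork here and U is conditioned on, so the path is blocked at U.
Because an active path exists, F and M are not d-separated.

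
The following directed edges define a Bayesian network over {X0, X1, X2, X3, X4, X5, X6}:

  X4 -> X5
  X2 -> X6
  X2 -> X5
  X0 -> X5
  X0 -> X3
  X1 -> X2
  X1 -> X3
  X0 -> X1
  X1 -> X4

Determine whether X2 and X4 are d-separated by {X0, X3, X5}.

6 paths connect X2 and X4; each must be blocked for d-separation to hold:
  1. X2 → X5 ← X4 — X5:collider[open] ⇒ active
  2. X2 → X5 ← X0 → X1 → X4 — X5:collider[open]; X0:fork[blocks]; X1:chain[open] ⇒ blocked
  3. X2 → X5 ← X0 → X3 ← X1 → X4 — X5:collider[open]; X0:fork[blocks]; X3:collider[open]; X1:fork[open] ⇒ blocked
  4. X2 ← X1 → X4 — X1:fork[open] ⇒ active
  5. X2 ← X1 ← X0 → X5 ← X4 — X1:chain[open]; X0:fork[blocks]; X5:collider[open] ⇒ blocked
  6. X2 ← X1 → X3 ← X0 → X5 ← X4 — X1:fork[open]; X3:collider[open]; X0:fork[blocks]; X5:collider[open] ⇒ blocked
Because an active path exists, X2 and X4 are not d-separated.

No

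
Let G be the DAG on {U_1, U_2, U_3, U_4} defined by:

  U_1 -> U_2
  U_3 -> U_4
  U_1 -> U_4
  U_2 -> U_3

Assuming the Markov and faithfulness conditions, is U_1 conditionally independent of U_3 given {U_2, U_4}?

We examine all 2 paths between U_1 and U_3:
  1. U_1 → U_2 → U_3 — U_2:chain[blocks] ⇒ blocked
  2. U_1 → U_4 ← U_3 — U_4:collider[open] ⇒ active
Because an active path exists, U_1 and U_3 are not d-separated.

No — U_1 and U_3 are not d-separated given {U_2, U_4}.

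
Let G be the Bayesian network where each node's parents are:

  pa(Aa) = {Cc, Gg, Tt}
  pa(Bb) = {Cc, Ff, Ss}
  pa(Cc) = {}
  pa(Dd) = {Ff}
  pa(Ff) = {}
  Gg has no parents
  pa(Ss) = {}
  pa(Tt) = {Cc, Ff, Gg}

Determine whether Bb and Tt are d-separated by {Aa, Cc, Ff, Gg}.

Yes

We examine all 4 paths between Bb and Tt:
Path 1: Bb ← Cc → Tt
  Cc is a fork here and Cc is conditioned on, so the path is blocked at Cc.
Path 2: Bb ← Cc → Aa ← Gg → Tt
  Cc is a fork here and Cc is conditioned on, so the path is blocked at Cc.
Path 3: Bb ← Cc → Aa ← Tt
  Cc is a fork here and Cc is conditioned on, so the path is blocked at Cc.
Path 4: Bb ← Ff → Tt
  Ff is a fork here and Ff is conditioned on, so the path is blocked at Ff.
Every path is blocked, so Bb and Tt are d-separated given {Aa, Cc, Ff, Gg}.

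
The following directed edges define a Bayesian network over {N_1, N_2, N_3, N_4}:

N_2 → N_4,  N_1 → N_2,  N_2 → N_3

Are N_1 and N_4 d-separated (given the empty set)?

No

Only one path connects N_1 and N_4:
Path 1: N_1 → N_2 → N_4
  N_2 is a chain and N_2 is not conditioned on — no node blocks this path, so it is active.
Because an active path exists, N_1 and N_4 are not d-separated.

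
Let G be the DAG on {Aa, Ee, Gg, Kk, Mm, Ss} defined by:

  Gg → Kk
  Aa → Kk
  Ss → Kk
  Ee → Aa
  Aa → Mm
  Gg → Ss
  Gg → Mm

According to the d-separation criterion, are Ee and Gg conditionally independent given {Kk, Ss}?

We examine all 3 paths between Ee and Gg:
Path 1: Ee → Aa → Kk ← Ss ← Gg
  Ss is a chain here and Ss is conditioned on, so the path is blocked at Ss.
Path 2: Ee → Aa → Kk ← Gg
  Aa is a chain and Aa is not conditioned on; Kk is a collider and Kk is conditioned on, which opens it — no node blocks this path, so it is active.
Path 3: Ee → Aa → Mm ← Gg
  Mm is a collider here and neither Mm nor any of its descendants is conditioned on, so the collider stays closed — the path is blocked at Mm.
Because an active path exists, Ee and Gg are not d-separated.

No — Ee and Gg are not d-separated given {Kk, Ss}.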